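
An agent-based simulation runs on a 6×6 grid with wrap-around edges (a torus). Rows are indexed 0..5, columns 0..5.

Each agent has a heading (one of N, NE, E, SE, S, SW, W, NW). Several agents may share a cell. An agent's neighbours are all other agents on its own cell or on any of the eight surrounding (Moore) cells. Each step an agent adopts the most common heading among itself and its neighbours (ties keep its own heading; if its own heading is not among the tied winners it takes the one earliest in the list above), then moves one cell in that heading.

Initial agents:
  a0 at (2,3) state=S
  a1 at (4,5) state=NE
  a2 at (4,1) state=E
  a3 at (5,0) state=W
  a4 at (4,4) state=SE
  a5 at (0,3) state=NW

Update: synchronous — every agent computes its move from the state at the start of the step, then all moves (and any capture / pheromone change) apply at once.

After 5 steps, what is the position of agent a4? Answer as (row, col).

t=1: a0@(3,3):S a1@(3,0):NE a2@(4,2):E a3@(5,5):W a4@(5,5):SE a5@(5,2):NW
t=2: a0@(4,3):S a1@(2,1):NE a2@(4,3):E a3@(5,4):W a4@(0,0):SE a5@(4,1):NW
t=3: a0@(5,3):S a1@(1,2):NE a2@(4,4):E a3@(5,3):W a4@(1,1):SE a5@(3,0):NW
t=4: a0@(0,3):S a1@(0,3):NE a2@(4,5):E a3@(5,2):W a4@(2,2):SE a5@(2,5):NW
t=5: a0@(1,3):S a1@(5,4):NE a2@(4,0):E a3@(5,1):W a4@(3,3):SE a5@(1,4):NW

(3, 3)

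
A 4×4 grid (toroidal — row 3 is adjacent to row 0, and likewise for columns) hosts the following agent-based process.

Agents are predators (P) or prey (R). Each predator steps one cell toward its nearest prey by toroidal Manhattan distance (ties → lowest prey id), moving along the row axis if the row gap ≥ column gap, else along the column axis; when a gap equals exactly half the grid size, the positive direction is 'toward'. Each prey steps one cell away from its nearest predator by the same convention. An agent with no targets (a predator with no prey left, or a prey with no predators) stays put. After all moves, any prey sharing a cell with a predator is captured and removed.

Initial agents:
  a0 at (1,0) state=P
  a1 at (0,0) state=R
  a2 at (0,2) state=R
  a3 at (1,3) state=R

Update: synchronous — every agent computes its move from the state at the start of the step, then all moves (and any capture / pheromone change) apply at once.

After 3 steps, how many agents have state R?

t=1: a0@(0,0):P a1@(3,0):R a2@(0,1):R a3@(1,2):R
t=2: a0@(3,0):P a1@(2,0):R a2@(0,2):R a3@(1,1):R
t=3: a0@(2,0):P a1@(1,0):R a2@(0,1):R a3@(0,1):R

3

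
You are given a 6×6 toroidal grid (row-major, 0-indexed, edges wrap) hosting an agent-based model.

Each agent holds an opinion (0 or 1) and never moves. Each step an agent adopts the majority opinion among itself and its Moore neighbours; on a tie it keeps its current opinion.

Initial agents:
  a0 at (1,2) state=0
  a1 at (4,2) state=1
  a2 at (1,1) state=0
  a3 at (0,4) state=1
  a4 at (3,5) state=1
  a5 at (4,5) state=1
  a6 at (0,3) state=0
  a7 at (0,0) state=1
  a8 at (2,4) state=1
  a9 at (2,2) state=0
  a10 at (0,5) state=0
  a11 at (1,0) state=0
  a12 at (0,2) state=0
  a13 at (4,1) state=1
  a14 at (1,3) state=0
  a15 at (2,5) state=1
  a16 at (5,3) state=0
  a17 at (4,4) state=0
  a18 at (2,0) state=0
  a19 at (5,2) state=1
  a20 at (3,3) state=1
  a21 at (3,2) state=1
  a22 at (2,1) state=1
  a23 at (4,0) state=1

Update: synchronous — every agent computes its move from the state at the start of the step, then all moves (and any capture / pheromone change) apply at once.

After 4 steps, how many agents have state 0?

t=1: a0@(1,2):0 a1@(4,2):1 a2@(1,1):0 a3@(0,4):0 a4@(3,5):1 a5@(4,5):1 a6@(0,3):0 a7@(0,0):0 a8@(2,4):1 a9@(2,2):0 a10@(0,5):0 a11@(1,0):0 a12@(0,2):0 a13@(4,1):1 a14@(1,3):0 a15@(2,5):1 a16@(5,3):0 a17@(4,4):1 a18@(2,0):0 a19@(5,2):1 a20@(3,3):1 a21@(3,2):1 a22@(2,1):0 a23@(4,0):1
t=2: (unchanged — steady state)

13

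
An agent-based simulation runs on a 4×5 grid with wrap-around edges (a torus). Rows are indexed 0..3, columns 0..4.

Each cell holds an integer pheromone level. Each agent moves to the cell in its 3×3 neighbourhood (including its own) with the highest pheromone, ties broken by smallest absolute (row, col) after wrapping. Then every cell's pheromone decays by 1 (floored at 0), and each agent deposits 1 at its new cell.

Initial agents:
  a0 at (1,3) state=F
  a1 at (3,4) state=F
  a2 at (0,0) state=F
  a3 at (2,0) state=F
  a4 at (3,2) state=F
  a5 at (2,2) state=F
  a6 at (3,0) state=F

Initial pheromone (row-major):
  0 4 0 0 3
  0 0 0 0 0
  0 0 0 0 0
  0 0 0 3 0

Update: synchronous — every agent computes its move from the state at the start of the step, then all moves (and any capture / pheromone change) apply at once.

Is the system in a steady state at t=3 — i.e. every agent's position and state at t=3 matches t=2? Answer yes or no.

yes

t=1: a0@(0,4) a1@(0,4) a2@(0,1) a3@(1,0) a4@(0,1) a5@(3,3) a6@(0,1) | pheromone: 0 6 0 0 4 / 1 0 0 0 0 / 0 0 0 0 0 / 0 0 0 3 0
t=2: a0@(0,4) a1@(0,4) a2@(0,1) a3@(0,1) a4@(0,1) a5@(0,4) a6@(0,1) | pheromone: 0 9 0 0 6 / 0 0 0 0 0 / 0 0 0 0 0 / 0 0 0 2 0
t=3: a0@(0,4) a1@(0,4) a2@(0,1) a3@(0,1) a4@(0,1) a5@(0,4) a6@(0,1) | pheromone: 0 12 0 0 8 / 0 0 0 0 0 / 0 0 0 0 0 / 0 0 0 1 0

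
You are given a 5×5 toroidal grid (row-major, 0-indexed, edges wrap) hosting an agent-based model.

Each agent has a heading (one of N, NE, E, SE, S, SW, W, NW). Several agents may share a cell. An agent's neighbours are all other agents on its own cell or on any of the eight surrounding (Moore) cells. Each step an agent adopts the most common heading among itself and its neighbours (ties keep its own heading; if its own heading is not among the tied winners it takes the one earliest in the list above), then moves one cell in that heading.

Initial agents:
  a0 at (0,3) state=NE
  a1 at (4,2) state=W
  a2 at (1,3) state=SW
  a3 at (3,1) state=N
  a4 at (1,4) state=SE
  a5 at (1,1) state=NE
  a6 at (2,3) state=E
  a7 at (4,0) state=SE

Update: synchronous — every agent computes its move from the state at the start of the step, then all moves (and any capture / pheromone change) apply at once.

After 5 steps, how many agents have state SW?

1

t=1: a0@(4,4):NE a1@(4,1):W a2@(2,2):SW a3@(2,1):N a4@(2,0):SE a5@(0,2):NE a6@(2,4):E a7@(0,1):SE
t=2: a0@(3,0):NE a1@(4,0):W a2@(3,1):SW a3@(1,1):N a4@(3,1):SE a5@(4,3):NE a6@(2,0):E a7@(1,2):SE
t=3: a0@(2,1):NE a1@(4,4):W a2@(4,0):SW a3@(0,1):N a4@(4,2):SE a5@(3,4):NE a6@(2,1):E a7@(2,3):SE
t=4: a0@(1,2):NE a1@(4,3):W a2@(0,4):SW a3@(4,1):N a4@(0,3):SE a5@(2,0):NE a6@(2,2):E a7@(3,4):SE
t=5: a0@(0,3):NE a1@(0,4):SE a2@(1,3):SW a3@(3,1):N a4@(1,4):SE a5@(1,1):NE a6@(2,3):E a7@(4,0):SE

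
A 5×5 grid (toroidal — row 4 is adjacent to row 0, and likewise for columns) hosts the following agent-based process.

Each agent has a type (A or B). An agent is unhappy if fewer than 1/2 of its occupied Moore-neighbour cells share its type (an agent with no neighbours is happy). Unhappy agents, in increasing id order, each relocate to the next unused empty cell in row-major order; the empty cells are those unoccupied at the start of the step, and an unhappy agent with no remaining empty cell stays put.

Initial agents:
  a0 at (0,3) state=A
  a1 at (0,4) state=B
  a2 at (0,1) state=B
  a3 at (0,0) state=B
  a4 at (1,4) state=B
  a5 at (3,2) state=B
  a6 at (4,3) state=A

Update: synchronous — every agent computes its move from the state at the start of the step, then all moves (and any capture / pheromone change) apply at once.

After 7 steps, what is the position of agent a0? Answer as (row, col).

t=1: a0@(0,2):A a1@(0,4):B a2@(0,1):B a3@(0,0):B a4@(1,4):B a5@(1,0):B a6@(1,1):A
t=2: a0@(0,2):A a1@(0,4):B a2@(0,1):B a3@(0,0):B a4@(1,4):B a5@(1,0):B a6@(0,3):A
t=3: a0@(0,2):A a1@(0,4):B a2@(0,1):B a3@(0,0):B a4@(1,4):B a5@(1,0):B a6@(1,1):A
t=4: a0@(0,2):A a1@(0,4):B a2@(0,1):B a3@(0,0):B a4@(1,4):B a5@(1,0):B a6@(0,3):A
t=5: a0@(0,2):A a1@(0,4):B a2@(0,1):B a3@(0,0):B a4@(1,4):B a5@(1,0):B a6@(1,1):A
t=6: a0@(0,2):A a1@(0,4):B a2@(0,1):B a3@(0,0):B a4@(1,4):B a5@(1,0):B a6@(0,3):A
t=7: a0@(0,2):A a1@(0,4):B a2@(0,1):B a3@(0,0):B a4@(1,4):B a5@(1,0):B a6@(1,1):A

(0, 2)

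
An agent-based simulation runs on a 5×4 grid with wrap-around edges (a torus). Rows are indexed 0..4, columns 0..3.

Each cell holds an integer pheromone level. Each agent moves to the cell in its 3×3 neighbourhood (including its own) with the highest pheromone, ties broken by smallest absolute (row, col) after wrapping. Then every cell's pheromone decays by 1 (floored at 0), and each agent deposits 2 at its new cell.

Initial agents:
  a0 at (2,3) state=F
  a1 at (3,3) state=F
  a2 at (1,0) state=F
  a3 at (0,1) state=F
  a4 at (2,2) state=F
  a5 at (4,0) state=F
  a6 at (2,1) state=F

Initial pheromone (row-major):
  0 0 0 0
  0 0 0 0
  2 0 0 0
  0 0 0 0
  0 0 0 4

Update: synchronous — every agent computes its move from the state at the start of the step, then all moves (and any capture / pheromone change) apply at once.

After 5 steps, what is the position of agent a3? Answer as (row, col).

t=1: a0@(2,0) a1@(4,3) a2@(2,0) a3@(0,0) a4@(1,1) a5@(4,3) a6@(2,0) | pheromone: 2 0 0 0 / 0 2 0 0 / 7 0 0 0 / 0 0 0 0 / 0 0 0 7
t=2: a0@(2,0) a1@(4,3) a2@(2,0) a3@(4,3) a4@(2,0) a5@(4,3) a6@(2,0) | pheromone: 1 0 0 0 / 0 1 0 0 / 14 0 0 0 / 0 0 0 0 / 0 0 0 12
t=3: a0@(2,0) a1@(4,3) a2@(2,0) a3@(4,3) a4@(2,0) a5@(4,3) a6@(2,0) | pheromone: 0 0 0 0 / 0 0 0 0 / 21 0 0 0 / 0 0 0 0 / 0 0 0 17
t=4: a0@(2,0) a1@(4,3) a2@(2,0) a3@(4,3) a4@(2,0) a5@(4,3) a6@(2,0) | pheromone: 0 0 0 0 / 0 0 0 0 / 28 0 0 0 / 0 0 0 0 / 0 0 0 22
t=5: a0@(2,0) a1@(4,3) a2@(2,0) a3@(4,3) a4@(2,0) a5@(4,3) a6@(2,0) | pheromone: 0 0 0 0 / 0 0 0 0 / 35 0 0 0 / 0 0 0 0 / 0 0 0 27

(4, 3)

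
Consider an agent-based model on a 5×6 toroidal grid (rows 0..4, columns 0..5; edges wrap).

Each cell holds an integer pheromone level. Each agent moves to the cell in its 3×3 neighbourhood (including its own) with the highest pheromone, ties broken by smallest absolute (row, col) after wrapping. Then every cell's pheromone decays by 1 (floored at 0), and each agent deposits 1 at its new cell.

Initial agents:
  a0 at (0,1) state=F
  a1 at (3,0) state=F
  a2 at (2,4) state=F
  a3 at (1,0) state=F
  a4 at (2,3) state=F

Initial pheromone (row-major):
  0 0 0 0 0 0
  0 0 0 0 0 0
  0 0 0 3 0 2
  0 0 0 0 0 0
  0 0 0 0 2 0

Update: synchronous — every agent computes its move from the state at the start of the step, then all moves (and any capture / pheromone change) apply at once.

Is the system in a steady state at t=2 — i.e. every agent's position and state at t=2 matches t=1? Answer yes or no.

t=1: a0@(0,0) a1@(2,5) a2@(2,3) a3@(2,5) a4@(2,3) | pheromone: 1 0 0 0 0 0 / 0 0 0 0 0 0 / 0 0 0 4 0 3 / 0 0 0 0 0 0 / 0 0 0 0 1 0
t=2: a0@(0,0) a1@(2,5) a2@(2,3) a3@(2,5) a4@(2,3) | pheromone: 1 0 0 0 0 0 / 0 0 0 0 0 0 / 0 0 0 5 0 4 / 0 0 0 0 0 0 / 0 0 0 0 0 0

yes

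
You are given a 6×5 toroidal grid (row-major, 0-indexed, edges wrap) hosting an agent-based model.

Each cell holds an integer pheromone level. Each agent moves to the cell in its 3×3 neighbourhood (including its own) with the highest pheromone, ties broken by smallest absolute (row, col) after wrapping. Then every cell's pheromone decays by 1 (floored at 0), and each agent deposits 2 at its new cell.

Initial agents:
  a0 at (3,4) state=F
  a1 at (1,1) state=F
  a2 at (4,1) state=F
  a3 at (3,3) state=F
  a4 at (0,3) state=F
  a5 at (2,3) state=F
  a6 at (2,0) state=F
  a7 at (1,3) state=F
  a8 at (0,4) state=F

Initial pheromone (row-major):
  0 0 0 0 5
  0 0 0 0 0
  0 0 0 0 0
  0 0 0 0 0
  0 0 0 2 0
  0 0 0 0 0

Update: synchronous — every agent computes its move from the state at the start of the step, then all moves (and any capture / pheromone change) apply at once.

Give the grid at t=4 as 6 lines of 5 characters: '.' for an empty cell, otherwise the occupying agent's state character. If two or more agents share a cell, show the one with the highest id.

....F
..F..
.....
F....
...F.
.....

t=1: a0@(4,3) a1@(0,0) a2@(3,0) a3@(4,3) a4@(0,4) a5@(1,2) a6@(1,0) a7@(0,4) a8@(0,4) | pheromone: 2 0 0 0 10 / 2 0 2 0 0 / 0 0 0 0 0 / 2 0 0 0 0 / 0 0 0 5 0 / 0 0 0 0 0
t=2: a0@(4,3) a1@(0,4) a2@(3,0) a3@(4,3) a4@(0,4) a5@(1,2) a6@(0,4) a7@(0,4) a8@(0,4) | pheromone: 1 0 0 0 19 / 1 0 3 0 0 / 0 0 0 0 0 / 3 0 0 0 0 / 0 0 0 8 0 / 0 0 0 0 0
t=3: a0@(4,3) a1@(0,4) a2@(3,0) a3@(4,3) a4@(0,4) a5@(1,2) a6@(0,4) a7@(0,4) a8@(0,4) | pheromone: 0 0 0 0 28 / 0 0 4 0 0 / 0 0 0 0 0 / 4 0 0 0 0 / 0 0 0 11 0 / 0 0 0 0 0
t=4: a0@(4,3) a1@(0,4) a2@(3,0) a3@(4,3) a4@(0,4) a5@(1,2) a6@(0,4) a7@(0,4) a8@(0,4) | pheromone: 0 0 0 0 37 / 0 0 5 0 0 / 0 0 0 0 0 / 5 0 0 0 0 / 0 0 0 14 0 / 0 0 0 0 0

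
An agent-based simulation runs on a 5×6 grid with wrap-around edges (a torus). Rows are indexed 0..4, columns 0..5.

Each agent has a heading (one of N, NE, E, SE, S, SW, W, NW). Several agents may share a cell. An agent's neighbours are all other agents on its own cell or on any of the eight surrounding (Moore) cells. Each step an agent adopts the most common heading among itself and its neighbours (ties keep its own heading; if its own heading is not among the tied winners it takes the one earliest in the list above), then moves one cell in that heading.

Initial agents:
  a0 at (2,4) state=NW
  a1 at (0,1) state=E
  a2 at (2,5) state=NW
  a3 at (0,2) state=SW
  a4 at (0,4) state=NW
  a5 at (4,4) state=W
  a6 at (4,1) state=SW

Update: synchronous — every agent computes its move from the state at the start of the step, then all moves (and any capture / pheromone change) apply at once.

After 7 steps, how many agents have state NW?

t=1: a0@(1,3):NW a1@(1,0):SW a2@(1,4):NW a3@(1,1):SW a4@(4,3):NW a5@(4,3):W a6@(0,0):SW
t=2: a0@(0,2):NW a1@(2,5):SW a2@(0,3):NW a3@(2,0):SW a4@(3,2):NW a5@(4,2):W a6@(1,5):SW
t=3: a0@(4,1):NW a1@(3,4):SW a2@(4,2):NW a3@(3,5):SW a4@(2,1):NW a5@(3,1):NW a6@(2,4):SW
t=4: a0@(3,0):NW a1@(4,3):SW a2@(3,1):NW a3@(4,4):SW a4@(1,0):NW a5@(2,0):NW a6@(3,3):SW
t=5: a0@(2,5):NW a1@(0,2):SW a2@(2,0):NW a3@(0,3):SW a4@(0,5):NW a5@(1,5):NW a6@(4,2):SW
t=6: a0@(1,4):NW a1@(1,1):SW a2@(1,5):NW a3@(1,2):SW a4@(4,4):NW a5@(0,4):NW a6@(0,1):SW
t=7: a0@(0,3):NW a1@(2,0):SW a2@(0,4):NW a3@(2,1):SW a4@(3,3):NW a5@(4,3):NW a6@(1,0):SW

4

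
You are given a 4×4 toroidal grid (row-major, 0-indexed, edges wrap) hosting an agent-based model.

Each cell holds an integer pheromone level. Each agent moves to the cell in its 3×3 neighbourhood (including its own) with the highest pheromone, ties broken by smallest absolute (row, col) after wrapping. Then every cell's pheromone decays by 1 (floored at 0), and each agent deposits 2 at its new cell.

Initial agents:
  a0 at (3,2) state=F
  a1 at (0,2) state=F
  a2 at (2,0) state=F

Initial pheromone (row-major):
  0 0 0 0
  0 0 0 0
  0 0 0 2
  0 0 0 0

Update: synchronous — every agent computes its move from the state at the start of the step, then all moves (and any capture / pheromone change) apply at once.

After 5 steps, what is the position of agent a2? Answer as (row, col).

t=1: a0@(2,3) a1@(0,1) a2@(2,3) | pheromone: 0 2 0 0 / 0 0 0 0 / 0 0 0 5 / 0 0 0 0
t=2: a0@(2,3) a1@(0,1) a2@(2,3) | pheromone: 0 3 0 0 / 0 0 0 0 / 0 0 0 8 / 0 0 0 0
t=3: a0@(2,3) a1@(0,1) a2@(2,3) | pheromone: 0 4 0 0 / 0 0 0 0 / 0 0 0 11 / 0 0 0 0
t=4: a0@(2,3) a1@(0,1) a2@(2,3) | pheromone: 0 5 0 0 / 0 0 0 0 / 0 0 0 14 / 0 0 0 0
t=5: a0@(2,3) a1@(0,1) a2@(2,3) | pheromone: 0 6 0 0 / 0 0 0 0 / 0 0 0 17 / 0 0 0 0

(2, 3)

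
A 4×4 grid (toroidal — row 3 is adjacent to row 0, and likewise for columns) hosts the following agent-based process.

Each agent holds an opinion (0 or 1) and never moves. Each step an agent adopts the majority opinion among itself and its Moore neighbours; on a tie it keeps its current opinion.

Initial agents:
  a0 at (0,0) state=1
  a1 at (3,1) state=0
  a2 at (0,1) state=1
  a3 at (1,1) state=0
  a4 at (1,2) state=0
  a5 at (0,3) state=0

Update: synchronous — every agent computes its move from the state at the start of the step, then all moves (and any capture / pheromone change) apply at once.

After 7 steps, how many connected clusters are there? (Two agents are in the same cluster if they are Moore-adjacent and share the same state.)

1

t=1: a0@(0,0):0 a1@(3,1):1 a2@(0,1):0 a3@(1,1):0 a4@(1,2):0 a5@(0,3):0
t=2: a0@(0,0):0 a1@(3,1):0 a2@(0,1):0 a3@(1,1):0 a4@(1,2):0 a5@(0,3):0
t=3: (unchanged — steady state)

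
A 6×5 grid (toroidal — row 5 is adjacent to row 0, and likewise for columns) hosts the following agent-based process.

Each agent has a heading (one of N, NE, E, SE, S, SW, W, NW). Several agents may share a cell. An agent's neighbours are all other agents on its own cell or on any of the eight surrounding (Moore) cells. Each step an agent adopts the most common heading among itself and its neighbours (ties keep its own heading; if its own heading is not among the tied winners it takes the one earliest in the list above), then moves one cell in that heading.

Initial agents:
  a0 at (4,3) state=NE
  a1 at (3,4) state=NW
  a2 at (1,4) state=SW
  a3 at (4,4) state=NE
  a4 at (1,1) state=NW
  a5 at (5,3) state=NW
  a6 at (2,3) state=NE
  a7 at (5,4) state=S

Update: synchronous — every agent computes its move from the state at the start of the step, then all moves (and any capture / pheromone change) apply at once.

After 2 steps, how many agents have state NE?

t=1: a0@(3,4):NE a1@(2,0):NE a2@(2,3):SW a3@(3,0):NE a4@(0,0):NW a5@(4,4):NE a6@(1,4):NE a7@(4,0):NE
t=2: a0@(2,0):NE a1@(1,1):NE a2@(1,4):NE a3@(2,1):NE a4@(5,4):NW a5@(3,0):NE a6@(0,0):NE a7@(3,1):NE

7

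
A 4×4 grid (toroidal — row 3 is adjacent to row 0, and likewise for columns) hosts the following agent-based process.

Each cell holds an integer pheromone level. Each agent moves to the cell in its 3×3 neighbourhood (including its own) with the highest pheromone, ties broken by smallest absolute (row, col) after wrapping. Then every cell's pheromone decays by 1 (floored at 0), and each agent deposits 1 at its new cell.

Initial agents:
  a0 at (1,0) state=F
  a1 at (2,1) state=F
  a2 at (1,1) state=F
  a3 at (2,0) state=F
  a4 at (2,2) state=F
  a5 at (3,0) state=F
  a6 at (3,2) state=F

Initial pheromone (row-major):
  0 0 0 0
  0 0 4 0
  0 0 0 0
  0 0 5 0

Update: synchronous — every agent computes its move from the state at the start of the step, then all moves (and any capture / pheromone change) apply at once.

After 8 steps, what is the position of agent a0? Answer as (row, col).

t=1: a0@(0,0) a1@(3,2) a2@(1,2) a3@(1,0) a4@(3,2) a5@(0,0) a6@(3,2) | pheromone: 2 0 0 0 / 1 0 4 0 / 0 0 0 0 / 0 0 7 0
t=2: a0@(0,0) a1@(3,2) a2@(1,2) a3@(0,0) a4@(3,2) a5@(0,0) a6@(3,2) | pheromone: 4 0 0 0 / 0 0 4 0 / 0 0 0 0 / 0 0 9 0
t=3: a0@(0,0) a1@(3,2) a2@(1,2) a3@(0,0) a4@(3,2) a5@(0,0) a6@(3,2) | pheromone: 6 0 0 0 / 0 0 4 0 / 0 0 0 0 / 0 0 11 0
t=4: a0@(0,0) a1@(3,2) a2@(1,2) a3@(0,0) a4@(3,2) a5@(0,0) a6@(3,2) | pheromone: 8 0 0 0 / 0 0 4 0 / 0 0 0 0 / 0 0 13 0
t=5: a0@(0,0) a1@(3,2) a2@(1,2) a3@(0,0) a4@(3,2) a5@(0,0) a6@(3,2) | pheromone: 10 0 0 0 / 0 0 4 0 / 0 0 0 0 / 0 0 15 0
t=6: a0@(0,0) a1@(3,2) a2@(1,2) a3@(0,0) a4@(3,2) a5@(0,0) a6@(3,2) | pheromone: 12 0 0 0 / 0 0 4 0 / 0 0 0 0 / 0 0 17 0
t=7: a0@(0,0) a1@(3,2) a2@(1,2) a3@(0,0) a4@(3,2) a5@(0,0) a6@(3,2) | pheromone: 14 0 0 0 / 0 0 4 0 / 0 0 0 0 / 0 0 19 0
t=8: a0@(0,0) a1@(3,2) a2@(1,2) a3@(0,0) a4@(3,2) a5@(0,0) a6@(3,2) | pheromone: 16 0 0 0 / 0 0 4 0 / 0 0 0 0 / 0 0 21 0

(0, 0)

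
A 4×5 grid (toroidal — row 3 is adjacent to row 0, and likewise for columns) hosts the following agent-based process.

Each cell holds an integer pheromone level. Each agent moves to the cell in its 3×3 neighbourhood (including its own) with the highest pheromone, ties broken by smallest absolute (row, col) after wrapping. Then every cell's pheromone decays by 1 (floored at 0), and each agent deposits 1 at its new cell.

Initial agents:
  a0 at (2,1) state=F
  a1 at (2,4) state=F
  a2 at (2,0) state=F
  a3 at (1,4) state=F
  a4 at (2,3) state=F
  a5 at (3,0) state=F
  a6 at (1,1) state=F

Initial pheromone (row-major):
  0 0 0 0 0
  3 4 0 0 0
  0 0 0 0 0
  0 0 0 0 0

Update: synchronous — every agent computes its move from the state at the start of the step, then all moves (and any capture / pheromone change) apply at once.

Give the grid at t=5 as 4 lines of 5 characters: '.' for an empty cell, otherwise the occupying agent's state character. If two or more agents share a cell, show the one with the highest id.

.....
.F...
.....
.....

t=1: a0@(1,1) a1@(1,0) a2@(1,1) a3@(1,0) a4@(1,2) a5@(0,0) a6@(1,1) | pheromone: 1 0 0 0 0 / 4 6 1 0 0 / 0 0 0 0 0 / 0 0 0 0 0
t=2: a0@(1,1) a1@(1,1) a2@(1,1) a3@(1,1) a4@(1,1) a5@(1,1) a6@(1,1) | pheromone: 0 0 0 0 0 / 3 12 0 0 0 / 0 0 0 0 0 / 0 0 0 0 0
t=3: a0@(1,1) a1@(1,1) a2@(1,1) a3@(1,1) a4@(1,1) a5@(1,1) a6@(1,1) | pheromone: 0 0 0 0 0 / 2 18 0 0 0 / 0 0 0 0 0 / 0 0 0 0 0
t=4: a0@(1,1) a1@(1,1) a2@(1,1) a3@(1,1) a4@(1,1) a5@(1,1) a6@(1,1) | pheromone: 0 0 0 0 0 / 1 24 0 0 0 / 0 0 0 0 0 / 0 0 0 0 0
t=5: a0@(1,1) a1@(1,1) a2@(1,1) a3@(1,1) a4@(1,1) a5@(1,1) a6@(1,1) | pheromone: 0 0 0 0 0 / 0 30 0 0 0 / 0 0 0 0 0 / 0 0 0 0 0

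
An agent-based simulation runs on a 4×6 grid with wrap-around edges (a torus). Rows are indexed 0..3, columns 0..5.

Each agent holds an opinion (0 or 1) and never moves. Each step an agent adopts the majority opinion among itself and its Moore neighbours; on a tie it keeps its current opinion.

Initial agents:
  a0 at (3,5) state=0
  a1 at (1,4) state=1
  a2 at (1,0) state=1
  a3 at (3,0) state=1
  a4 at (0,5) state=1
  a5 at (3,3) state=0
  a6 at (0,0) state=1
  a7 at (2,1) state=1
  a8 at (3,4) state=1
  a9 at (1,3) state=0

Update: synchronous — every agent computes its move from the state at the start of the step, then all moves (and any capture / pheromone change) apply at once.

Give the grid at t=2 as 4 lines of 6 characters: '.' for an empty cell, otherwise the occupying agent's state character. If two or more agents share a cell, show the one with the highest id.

t=1: a0@(3,5):1 a1@(1,4):1 a2@(1,0):1 a3@(3,0):1 a4@(0,5):1 a5@(3,3):0 a6@(0,0):1 a7@(2,1):1 a8@(3,4):1 a9@(1,3):0
t=2: (unchanged — steady state)

1....1
1..01.
.1....
1..011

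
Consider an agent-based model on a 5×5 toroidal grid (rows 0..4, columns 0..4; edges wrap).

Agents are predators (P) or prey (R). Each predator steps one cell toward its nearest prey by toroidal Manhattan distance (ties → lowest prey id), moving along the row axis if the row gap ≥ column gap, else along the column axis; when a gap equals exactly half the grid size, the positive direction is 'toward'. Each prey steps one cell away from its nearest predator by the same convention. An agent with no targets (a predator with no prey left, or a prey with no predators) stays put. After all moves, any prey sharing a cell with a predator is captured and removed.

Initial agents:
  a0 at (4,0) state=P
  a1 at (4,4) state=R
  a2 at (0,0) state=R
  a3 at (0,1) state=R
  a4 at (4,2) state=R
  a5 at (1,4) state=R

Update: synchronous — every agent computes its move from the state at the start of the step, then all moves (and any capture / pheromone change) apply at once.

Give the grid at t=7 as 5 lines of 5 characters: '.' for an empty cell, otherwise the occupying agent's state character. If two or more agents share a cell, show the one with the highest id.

t=1: a0@(4,4):P a1@(4,3):R a2@(1,0):R a3@(1,1):R a4@(4,3):R a5@(2,4):R
t=2: a0@(4,3):P a1@(4,2):R a2@(2,0):R a3@(2,1):R a4@(4,2):R a5@(1,4):R
t=3: a0@(4,2):P a1@(4,1):R a2@(1,0):R a3@(1,1):R a4@(4,1):R a5@(2,4):R
t=4: a0@(4,1):P a1@(4,0):R a2@(2,0):R a3@(2,1):R a4@(4,0):R a5@(1,4):R
t=5: a0@(4,0):P a1@(4,4):R a2@(1,0):R a3@(1,1):R a4@(4,4):R a5@(2,4):R
t=6: a0@(4,4):P a1@(4,3):R a2@(2,0):R a3@(2,1):R a4@(4,3):R a5@(1,4):R
t=7: a0@(4,3):P a1@(4,2):R a2@(1,0):R a3@(1,1):R a4@(4,2):R a5@(2,4):R

.....
RR...
....R
.....
..RP.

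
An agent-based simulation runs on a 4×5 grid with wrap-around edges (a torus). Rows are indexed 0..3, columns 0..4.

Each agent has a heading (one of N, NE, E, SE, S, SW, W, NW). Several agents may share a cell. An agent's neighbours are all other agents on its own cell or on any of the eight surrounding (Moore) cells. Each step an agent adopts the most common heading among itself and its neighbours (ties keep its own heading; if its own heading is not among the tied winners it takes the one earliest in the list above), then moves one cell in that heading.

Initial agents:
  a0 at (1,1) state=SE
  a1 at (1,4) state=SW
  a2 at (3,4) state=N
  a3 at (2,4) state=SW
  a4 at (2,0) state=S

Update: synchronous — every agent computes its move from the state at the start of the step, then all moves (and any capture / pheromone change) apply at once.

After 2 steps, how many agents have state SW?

5

t=1: a0@(2,2):SE a1@(2,3):SW a2@(2,4):N a3@(3,3):SW a4@(3,4):SW
t=2: a0@(3,1):SW a1@(3,2):SW a2@(3,3):SW a3@(0,2):SW a4@(0,3):SW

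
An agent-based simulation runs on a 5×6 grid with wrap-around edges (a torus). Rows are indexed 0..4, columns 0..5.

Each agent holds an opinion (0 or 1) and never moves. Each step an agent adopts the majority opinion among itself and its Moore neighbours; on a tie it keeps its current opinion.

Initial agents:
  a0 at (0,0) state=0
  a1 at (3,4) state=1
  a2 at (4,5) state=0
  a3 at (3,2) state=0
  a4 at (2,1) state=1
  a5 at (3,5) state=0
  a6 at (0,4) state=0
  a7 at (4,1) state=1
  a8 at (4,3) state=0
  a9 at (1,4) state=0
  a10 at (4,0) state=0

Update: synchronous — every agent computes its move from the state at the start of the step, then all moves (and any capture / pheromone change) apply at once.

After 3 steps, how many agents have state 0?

10

t=1: a0@(0,0):0 a1@(3,4):0 a2@(4,5):0 a3@(3,2):0 a4@(2,1):1 a5@(3,5):0 a6@(0,4):0 a7@(4,1):0 a8@(4,3):0 a9@(1,4):0 a10@(4,0):0
t=2: (unchanged — steady state)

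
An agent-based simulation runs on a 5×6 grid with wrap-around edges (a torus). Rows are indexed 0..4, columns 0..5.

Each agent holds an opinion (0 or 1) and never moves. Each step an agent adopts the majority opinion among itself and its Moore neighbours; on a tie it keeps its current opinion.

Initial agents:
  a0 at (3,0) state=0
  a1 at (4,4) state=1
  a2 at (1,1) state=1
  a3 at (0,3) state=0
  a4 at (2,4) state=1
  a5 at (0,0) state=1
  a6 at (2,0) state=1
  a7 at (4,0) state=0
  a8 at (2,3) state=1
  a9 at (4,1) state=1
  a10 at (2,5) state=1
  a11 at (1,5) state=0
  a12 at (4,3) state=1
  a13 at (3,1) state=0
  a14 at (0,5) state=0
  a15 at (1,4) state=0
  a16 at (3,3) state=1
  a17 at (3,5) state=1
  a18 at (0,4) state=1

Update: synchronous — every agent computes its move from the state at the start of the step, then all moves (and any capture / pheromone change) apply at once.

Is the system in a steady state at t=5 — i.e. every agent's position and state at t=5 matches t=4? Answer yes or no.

no

t=1: a0@(3,0):1 a1@(4,4):1 a2@(1,1):1 a3@(0,3):1 a4@(2,4):1 a5@(0,0):1 a6@(2,0):1 a7@(4,0):0 a8@(2,3):1 a9@(4,1):0 a10@(2,5):1 a11@(1,5):1 a12@(4,3):1 a13@(3,1):0 a14@(0,5):0 a15@(1,4):0 a16@(3,3):1 a17@(3,5):1 a18@(0,4):0
t=2: a0@(3,0):1 a1@(4,4):1 a2@(1,1):1 a3@(0,3):1 a4@(2,4):1 a5@(0,0):1 a6@(2,0):1 a7@(4,0):0 a8@(2,3):1 a9@(4,1):0 a10@(2,5):1 a11@(1,5):1 a12@(4,3):1 a13@(3,1):0 a14@(0,5):0 a15@(1,4):1 a16@(3,3):1 a17@(3,5):1 a18@(0,4):1
t=3: a0@(3,0):1 a1@(4,4):1 a2@(1,1):1 a3@(0,3):1 a4@(2,4):1 a5@(0,0):1 a6@(2,0):1 a7@(4,0):0 a8@(2,3):1 a9@(4,1):0 a10@(2,5):1 a11@(1,5):1 a12@(4,3):1 a13@(3,1):0 a14@(0,5):1 a15@(1,4):1 a16@(3,3):1 a17@(3,5):1 a18@(0,4):1
t=4: a0@(3,0):1 a1@(4,4):1 a2@(1,1):1 a3@(0,3):1 a4@(2,4):1 a5@(0,0):1 a6@(2,0):1 a7@(4,0):1 a8@(2,3):1 a9@(4,1):0 a10@(2,5):1 a11@(1,5):1 a12@(4,3):1 a13@(3,1):0 a14@(0,5):1 a15@(1,4):1 a16@(3,3):1 a17@(3,5):1 a18@(0,4):1
t=5: a0@(3,0):1 a1@(4,4):1 a2@(1,1):1 a3@(0,3):1 a4@(2,4):1 a5@(0,0):1 a6@(2,0):1 a7@(4,0):1 a8@(2,3):1 a9@(4,1):1 a10@(2,5):1 a11@(1,5):1 a12@(4,3):1 a13@(3,1):1 a14@(0,5):1 a15@(1,4):1 a16@(3,3):1 a17@(3,5):1 a18@(0,4):1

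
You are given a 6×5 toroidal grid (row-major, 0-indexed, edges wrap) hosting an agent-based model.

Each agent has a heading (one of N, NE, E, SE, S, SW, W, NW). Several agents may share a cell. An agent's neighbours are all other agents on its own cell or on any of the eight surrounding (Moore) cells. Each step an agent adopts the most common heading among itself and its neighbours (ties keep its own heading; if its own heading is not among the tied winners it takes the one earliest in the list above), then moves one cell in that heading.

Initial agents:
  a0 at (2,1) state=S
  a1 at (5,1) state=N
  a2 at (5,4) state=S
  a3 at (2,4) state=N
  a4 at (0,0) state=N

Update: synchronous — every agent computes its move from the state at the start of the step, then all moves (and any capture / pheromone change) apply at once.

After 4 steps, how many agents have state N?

5

t=1: a0@(3,1):S a1@(4,1):N a2@(0,4):S a3@(1,4):N a4@(5,0):N
t=2: a0@(4,1):S a1@(3,1):N a2@(5,4):N a3@(0,4):N a4@(4,0):N
t=3: a0@(3,1):N a1@(2,1):N a2@(4,4):N a3@(5,4):N a4@(3,0):N
t=4: a0@(2,1):N a1@(1,1):N a2@(3,4):N a3@(4,4):N a4@(2,0):N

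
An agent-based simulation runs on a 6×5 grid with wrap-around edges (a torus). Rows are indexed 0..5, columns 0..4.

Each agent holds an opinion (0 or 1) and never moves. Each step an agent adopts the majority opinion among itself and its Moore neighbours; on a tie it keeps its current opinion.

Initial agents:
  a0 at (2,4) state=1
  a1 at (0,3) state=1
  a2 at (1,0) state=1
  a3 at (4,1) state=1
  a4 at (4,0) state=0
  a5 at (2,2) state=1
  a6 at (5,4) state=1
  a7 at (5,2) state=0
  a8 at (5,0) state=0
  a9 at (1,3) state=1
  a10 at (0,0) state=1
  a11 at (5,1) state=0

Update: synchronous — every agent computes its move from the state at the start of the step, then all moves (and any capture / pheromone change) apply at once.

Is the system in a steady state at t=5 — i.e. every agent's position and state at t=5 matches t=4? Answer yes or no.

yes

t=1: a0@(2,4):1 a1@(0,3):1 a2@(1,0):1 a3@(4,1):0 a4@(4,0):0 a5@(2,2):1 a6@(5,4):1 a7@(5,2):0 a8@(5,0):0 a9@(1,3):1 a10@(0,0):1 a11@(5,1):0
t=2: (unchanged — steady state)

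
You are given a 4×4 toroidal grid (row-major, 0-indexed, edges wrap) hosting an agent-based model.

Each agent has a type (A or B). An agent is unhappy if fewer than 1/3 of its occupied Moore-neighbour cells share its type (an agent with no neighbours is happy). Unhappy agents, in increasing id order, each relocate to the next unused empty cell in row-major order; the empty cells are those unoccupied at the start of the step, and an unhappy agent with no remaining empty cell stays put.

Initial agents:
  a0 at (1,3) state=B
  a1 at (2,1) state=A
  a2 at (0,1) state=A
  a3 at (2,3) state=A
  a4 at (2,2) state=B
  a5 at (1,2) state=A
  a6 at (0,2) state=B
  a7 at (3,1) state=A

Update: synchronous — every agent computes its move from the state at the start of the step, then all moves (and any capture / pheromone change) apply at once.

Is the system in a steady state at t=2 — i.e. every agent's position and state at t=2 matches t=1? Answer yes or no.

t=1: a0@(1,3):B a1@(2,1):A a2@(0,1):A a3@(2,3):A a4@(0,0):B a5@(1,2):A a6@(0,3):B a7@(3,1):A
t=2: (unchanged — steady state)

yes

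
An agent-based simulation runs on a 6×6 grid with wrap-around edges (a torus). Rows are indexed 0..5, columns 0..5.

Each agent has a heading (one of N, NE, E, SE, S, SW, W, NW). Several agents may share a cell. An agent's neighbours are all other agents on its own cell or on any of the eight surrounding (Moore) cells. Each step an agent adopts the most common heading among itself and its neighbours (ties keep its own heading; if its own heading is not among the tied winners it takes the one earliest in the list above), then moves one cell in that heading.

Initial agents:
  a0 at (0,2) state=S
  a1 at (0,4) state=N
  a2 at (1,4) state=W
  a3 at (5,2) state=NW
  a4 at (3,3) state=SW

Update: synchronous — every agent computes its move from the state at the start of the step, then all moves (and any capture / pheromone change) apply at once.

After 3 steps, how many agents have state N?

t=1: a0@(1,2):S a1@(5,4):N a2@(1,3):W a3@(4,1):NW a4@(4,2):SW
t=2: a0@(2,2):S a1@(4,4):N a2@(1,2):W a3@(3,0):NW a4@(5,1):SW
t=3: a0@(3,2):S a1@(3,4):N a2@(1,1):W a3@(2,5):NW a4@(0,0):SW

1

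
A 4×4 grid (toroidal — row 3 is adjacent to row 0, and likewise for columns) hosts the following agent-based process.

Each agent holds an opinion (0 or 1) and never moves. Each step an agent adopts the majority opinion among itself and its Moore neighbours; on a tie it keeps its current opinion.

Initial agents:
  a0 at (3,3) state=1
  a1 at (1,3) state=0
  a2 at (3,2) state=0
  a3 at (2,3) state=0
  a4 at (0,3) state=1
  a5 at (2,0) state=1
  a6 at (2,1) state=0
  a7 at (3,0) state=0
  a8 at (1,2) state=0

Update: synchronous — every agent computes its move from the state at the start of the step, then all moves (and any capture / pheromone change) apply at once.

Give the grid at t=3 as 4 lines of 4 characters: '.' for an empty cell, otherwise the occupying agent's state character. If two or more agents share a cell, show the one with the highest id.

t=1: a0@(3,3):1 a1@(1,3):0 a2@(3,2):0 a3@(2,3):0 a4@(0,3):0 a5@(2,0):0 a6@(2,1):0 a7@(3,0):0 a8@(1,2):0
t=2: a0@(3,3):0 a1@(1,3):0 a2@(3,2):0 a3@(2,3):0 a4@(0,3):0 a5@(2,0):0 a6@(2,1):0 a7@(3,0):0 a8@(1,2):0
t=3: (unchanged — steady state)

...0
..00
00.0
0.00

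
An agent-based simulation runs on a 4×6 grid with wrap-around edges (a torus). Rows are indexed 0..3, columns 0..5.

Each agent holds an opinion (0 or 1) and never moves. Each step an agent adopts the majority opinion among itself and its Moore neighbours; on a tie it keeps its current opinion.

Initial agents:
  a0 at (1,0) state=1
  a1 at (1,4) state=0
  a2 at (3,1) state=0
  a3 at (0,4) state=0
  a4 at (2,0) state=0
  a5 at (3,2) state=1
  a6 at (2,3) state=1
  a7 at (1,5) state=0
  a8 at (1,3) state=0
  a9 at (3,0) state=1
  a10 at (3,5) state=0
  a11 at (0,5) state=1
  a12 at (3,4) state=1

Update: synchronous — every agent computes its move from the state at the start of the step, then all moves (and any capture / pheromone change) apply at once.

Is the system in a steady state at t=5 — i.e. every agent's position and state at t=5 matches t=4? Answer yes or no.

t=1: a0@(1,0):1 a1@(1,4):0 a2@(3,1):0 a3@(0,4):0 a4@(2,0):0 a5@(3,2):1 a6@(2,3):1 a7@(1,5):0 a8@(1,3):0 a9@(3,0):0 a10@(3,5):0 a11@(0,5):1 a12@(3,4):1
t=2: a0@(1,0):1 a1@(1,4):0 a2@(3,1):0 a3@(0,4):0 a4@(2,0):0 a5@(3,2):1 a6@(2,3):1 a7@(1,5):0 a8@(1,3):0 a9@(3,0):0 a10@(3,5):0 a11@(0,5):0 a12@(3,4):1
t=3: a0@(1,0):0 a1@(1,4):0 a2@(3,1):0 a3@(0,4):0 a4@(2,0):0 a5@(3,2):1 a6@(2,3):1 a7@(1,5):0 a8@(1,3):0 a9@(3,0):0 a10@(3,5):0 a11@(0,5):0 a12@(3,4):0
t=4: a0@(1,0):0 a1@(1,4):0 a2@(3,1):0 a3@(0,4):0 a4@(2,0):0 a5@(3,2):1 a6@(2,3):0 a7@(1,5):0 a8@(1,3):0 a9@(3,0):0 a10@(3,5):0 a11@(0,5):0 a12@(3,4):0
t=5: a0@(1,0):0 a1@(1,4):0 a2@(3,1):0 a3@(0,4):0 a4@(2,0):0 a5@(3,2):0 a6@(2,3):0 a7@(1,5):0 a8@(1,3):0 a9@(3,0):0 a10@(3,5):0 a11@(0,5):0 a12@(3,4):0

no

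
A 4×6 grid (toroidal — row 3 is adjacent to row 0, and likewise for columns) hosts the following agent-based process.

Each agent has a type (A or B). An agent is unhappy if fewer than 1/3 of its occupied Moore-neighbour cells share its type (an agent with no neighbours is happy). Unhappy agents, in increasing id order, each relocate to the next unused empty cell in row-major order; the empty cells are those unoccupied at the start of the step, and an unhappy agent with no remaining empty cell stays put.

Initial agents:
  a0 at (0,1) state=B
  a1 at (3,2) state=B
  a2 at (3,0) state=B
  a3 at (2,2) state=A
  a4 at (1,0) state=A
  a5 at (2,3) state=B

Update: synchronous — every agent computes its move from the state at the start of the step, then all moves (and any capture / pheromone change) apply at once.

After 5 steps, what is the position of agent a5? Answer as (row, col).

t=1: a0@(0,1):B a1@(3,2):B a2@(3,0):B a3@(0,0):A a4@(0,2):A a5@(2,3):B
t=2: a0@(0,1):B a1@(3,2):B a2@(3,0):B a3@(0,3):A a4@(0,4):A a5@(2,3):B
t=3: (unchanged — steady state)

(2, 3)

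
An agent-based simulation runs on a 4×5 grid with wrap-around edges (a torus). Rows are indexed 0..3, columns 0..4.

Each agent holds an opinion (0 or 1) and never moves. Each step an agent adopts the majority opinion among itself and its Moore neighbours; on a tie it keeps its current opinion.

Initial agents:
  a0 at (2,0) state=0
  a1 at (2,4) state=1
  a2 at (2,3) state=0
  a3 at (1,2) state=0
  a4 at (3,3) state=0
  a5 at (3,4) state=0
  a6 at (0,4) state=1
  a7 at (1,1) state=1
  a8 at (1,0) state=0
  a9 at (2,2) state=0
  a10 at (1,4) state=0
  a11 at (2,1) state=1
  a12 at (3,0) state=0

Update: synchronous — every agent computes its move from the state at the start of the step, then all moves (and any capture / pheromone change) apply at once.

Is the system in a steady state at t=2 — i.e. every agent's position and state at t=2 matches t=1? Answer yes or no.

no

t=1: a0@(2,0):0 a1@(2,4):0 a2@(2,3):0 a3@(1,2):0 a4@(3,3):0 a5@(3,4):0 a6@(0,4):0 a7@(1,1):0 a8@(1,0):1 a9@(2,2):0 a10@(1,4):0 a11@(2,1):0 a12@(3,0):0
t=2: a0@(2,0):0 a1@(2,4):0 a2@(2,3):0 a3@(1,2):0 a4@(3,3):0 a5@(3,4):0 a6@(0,4):0 a7@(1,1):0 a8@(1,0):0 a9@(2,2):0 a10@(1,4):0 a11@(2,1):0 a12@(3,0):0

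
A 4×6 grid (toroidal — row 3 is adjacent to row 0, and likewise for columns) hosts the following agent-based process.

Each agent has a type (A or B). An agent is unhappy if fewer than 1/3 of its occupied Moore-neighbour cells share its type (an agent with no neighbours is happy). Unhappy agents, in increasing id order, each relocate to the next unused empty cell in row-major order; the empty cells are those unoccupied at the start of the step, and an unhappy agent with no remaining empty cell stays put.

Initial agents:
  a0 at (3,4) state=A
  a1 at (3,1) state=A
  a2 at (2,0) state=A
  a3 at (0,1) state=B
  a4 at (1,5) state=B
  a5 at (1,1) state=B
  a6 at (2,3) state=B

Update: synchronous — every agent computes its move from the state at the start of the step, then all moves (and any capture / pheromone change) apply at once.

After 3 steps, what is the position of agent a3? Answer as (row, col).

t=1: a0@(0,0):A a1@(3,1):A a2@(2,0):A a3@(0,1):B a4@(0,2):B a5@(1,1):B a6@(0,3):B
t=2: (unchanged — steady state)

(0, 1)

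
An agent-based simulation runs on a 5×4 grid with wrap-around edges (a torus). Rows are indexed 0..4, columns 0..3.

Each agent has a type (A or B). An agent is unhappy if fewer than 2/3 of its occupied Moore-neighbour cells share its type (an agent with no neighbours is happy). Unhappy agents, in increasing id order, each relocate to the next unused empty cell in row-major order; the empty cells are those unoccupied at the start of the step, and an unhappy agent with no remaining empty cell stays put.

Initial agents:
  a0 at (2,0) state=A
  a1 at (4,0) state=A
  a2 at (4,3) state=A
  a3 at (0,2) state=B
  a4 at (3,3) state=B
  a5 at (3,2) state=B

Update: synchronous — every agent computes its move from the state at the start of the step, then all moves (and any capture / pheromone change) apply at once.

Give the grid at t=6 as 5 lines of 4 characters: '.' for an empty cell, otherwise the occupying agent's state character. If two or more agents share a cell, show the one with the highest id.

t=1: a0@(0,0):A a1@(0,1):A a2@(0,3):A a3@(1,0):B a4@(1,1):B a5@(1,2):B
t=2: a0@(0,2):A a1@(1,3):A a2@(2,0):A a3@(2,1):B a4@(2,2):B a5@(2,3):B
t=3: a0@(0,2):A a1@(0,0):A a2@(0,1):A a3@(0,3):B a4@(2,2):B a5@(1,0):B
t=4: a0@(1,1):A a1@(1,2):A a2@(0,1):A a3@(1,3):B a4@(2,2):B a5@(2,0):B
t=5: a0@(0,0):A a1@(0,2):A a2@(0,1):A a3@(1,3):B a4@(0,3):B a5@(1,0):B
t=6: a0@(1,1):A a1@(1,2):A a2@(0,1):A a3@(2,0):B a4@(2,1):B a5@(2,2):B

.A..
.AA.
BBB.
....
....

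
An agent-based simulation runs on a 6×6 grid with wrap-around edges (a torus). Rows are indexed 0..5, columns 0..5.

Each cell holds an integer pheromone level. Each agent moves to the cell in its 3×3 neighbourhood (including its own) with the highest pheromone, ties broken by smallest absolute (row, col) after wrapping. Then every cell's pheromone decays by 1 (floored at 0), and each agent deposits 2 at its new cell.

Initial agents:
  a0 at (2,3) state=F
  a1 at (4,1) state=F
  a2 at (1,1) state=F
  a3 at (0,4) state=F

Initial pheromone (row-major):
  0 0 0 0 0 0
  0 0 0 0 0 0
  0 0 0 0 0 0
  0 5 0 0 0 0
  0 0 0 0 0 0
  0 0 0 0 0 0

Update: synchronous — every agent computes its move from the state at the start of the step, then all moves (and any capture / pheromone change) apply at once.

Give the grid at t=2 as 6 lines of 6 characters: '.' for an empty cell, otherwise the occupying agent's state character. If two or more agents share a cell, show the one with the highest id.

t=1: a0@(1,2) a1@(3,1) a2@(0,0) a3@(0,3) | pheromone: 2 0 0 2 0 0 / 0 0 2 0 0 0 / 0 0 0 0 0 0 / 0 6 0 0 0 0 / 0 0 0 0 0 0 / 0 0 0 0 0 0
t=2: a0@(0,3) a1@(3,1) a2@(0,0) a3@(0,3) | pheromone: 3 0 0 5 0 0 / 0 0 1 0 0 0 / 0 0 0 0 0 0 / 0 7 0 0 0 0 / 0 0 0 0 0 0 / 0 0 0 0 0 0

F..F..
......
......
.F....
......
......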